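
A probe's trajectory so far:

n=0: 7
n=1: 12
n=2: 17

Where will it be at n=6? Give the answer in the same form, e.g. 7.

Constant displacement of +5 per step.
step 3: 17 + 5 → 22
step 4: 22 + 5 → 27
step 5: 27 + 5 → 32
step 6: 32 + 5 → 37

37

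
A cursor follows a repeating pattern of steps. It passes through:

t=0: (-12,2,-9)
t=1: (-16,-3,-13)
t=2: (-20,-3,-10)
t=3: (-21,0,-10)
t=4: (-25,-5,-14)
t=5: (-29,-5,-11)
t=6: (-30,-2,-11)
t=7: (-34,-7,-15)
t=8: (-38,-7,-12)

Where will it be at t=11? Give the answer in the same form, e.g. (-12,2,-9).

(-47,-9,-13)

Differencing gives (-4,-5,-4), (-4,+0,+3), (-1,+3,+0), (-4,-5,-4), (-4,+0,+3), (-1,+3,+0), (-4,-5,-4), (-4,+0,+3). This is the pattern (-4,-5,-4), (-4,+0,+3), (-1,+3,+0) repeated.
step 9: apply (-1,+3,+0) → (-39,-4,-12)
step 10: apply (-4,-5,-4) → (-43,-9,-16)
step 11: apply (-4,+0,+3) → (-47,-9,-13)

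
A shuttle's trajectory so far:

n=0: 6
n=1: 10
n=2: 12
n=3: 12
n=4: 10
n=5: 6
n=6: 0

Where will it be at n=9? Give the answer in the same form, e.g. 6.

First differences are +4, +2, +0, -2, -4, -6; their common second difference is -2 (constant acceleration).
step 7: 0 − 8 → -8
step 8: -8 − 10 → -18
step 9: -18 − 12 → -30

-30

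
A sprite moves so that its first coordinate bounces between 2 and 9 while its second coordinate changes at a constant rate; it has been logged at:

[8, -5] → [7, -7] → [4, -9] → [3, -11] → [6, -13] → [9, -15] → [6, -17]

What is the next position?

The first coordinate reflects between 2 and 9, moving 3 per step.
  step 7: 6 → 3
The second coordinate changes by -2 each step: at step 7 it is -19.

[3, -19]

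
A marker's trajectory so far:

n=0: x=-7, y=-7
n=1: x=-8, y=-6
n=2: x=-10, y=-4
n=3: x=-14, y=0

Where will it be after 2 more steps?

Consecutive displacements (-1, +1), (-2, +2), (-4, +4) scale by a factor of 2 each step.
step 4: x=-14, y=0 + (-8, +8) → x=-22, y=8
step 5: x=-22, y=8 + (-16, +16) → x=-38, y=24

x=-38, y=24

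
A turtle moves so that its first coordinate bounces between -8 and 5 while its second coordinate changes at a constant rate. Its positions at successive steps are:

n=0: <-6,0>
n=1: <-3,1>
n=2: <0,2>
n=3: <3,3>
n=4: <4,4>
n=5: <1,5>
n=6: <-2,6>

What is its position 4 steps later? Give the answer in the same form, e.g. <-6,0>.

<-2,10>

The first coordinate travels 3 per step and bounces off the walls at -8 and 5.
  step 7: -2 → -5
  step 8: -5 → -8
  step 9: -8 → -5
  step 10: -5 → -2
The second coordinate changes by +1 each step: at step 10 it is 10.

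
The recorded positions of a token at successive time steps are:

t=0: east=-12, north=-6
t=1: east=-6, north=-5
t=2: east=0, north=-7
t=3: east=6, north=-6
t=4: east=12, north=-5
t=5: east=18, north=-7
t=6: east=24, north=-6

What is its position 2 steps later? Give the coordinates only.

East: linear, +6 per step → 36 at step 8.
North: cycles through -6, -5, -7 every 3 steps. Step 8 lands at position 2 of the cycle → -7.

east=36, north=-7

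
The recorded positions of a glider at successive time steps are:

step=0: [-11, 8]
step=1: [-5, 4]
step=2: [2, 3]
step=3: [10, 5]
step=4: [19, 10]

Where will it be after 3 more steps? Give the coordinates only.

[52, 43]

Successive displacements: [+6, -4], [+7, -1], [+8, +2], [+9, +5] — each changes by [+1, +3].
step 5: [19, 10] + [+10, +8] → [29, 18]
step 6: [29, 18] + [+11, +11] → [40, 29]
step 7: [40, 29] + [+12, +14] → [52, 43]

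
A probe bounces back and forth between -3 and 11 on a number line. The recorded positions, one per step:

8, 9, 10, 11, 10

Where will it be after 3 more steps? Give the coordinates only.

The value travels 1 per step and bounces off the walls at -3 and 11.
  step 5: 10 → 9
  step 6: 9 → 8
  step 7: 8 → 7

7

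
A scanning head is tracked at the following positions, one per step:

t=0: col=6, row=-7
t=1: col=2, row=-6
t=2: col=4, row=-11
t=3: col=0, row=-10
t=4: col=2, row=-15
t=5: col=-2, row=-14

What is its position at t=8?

col=-2, row=-23

Step-to-step displacements: (-4, +1), (+2, -5), (-4, +1), (+2, -5), (-4, +1) — a repeating cycle of length 2.
step 6: apply (+2, -5) → col=0, row=-19
step 7: apply (-4, +1) → col=-4, row=-18
step 8: apply (+2, -5) → col=-2, row=-23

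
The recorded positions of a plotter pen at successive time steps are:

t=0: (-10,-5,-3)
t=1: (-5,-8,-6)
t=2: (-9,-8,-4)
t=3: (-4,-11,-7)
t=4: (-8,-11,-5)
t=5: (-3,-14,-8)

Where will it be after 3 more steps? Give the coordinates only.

(-6,-17,-7)

Step-to-step displacements: (+5,-3,-3), (-4,+0,+2), (+5,-3,-3), (-4,+0,+2), (+5,-3,-3) — a repeating cycle of length 2.
step 6: apply (-4,+0,+2) → (-7,-14,-6)
step 7: apply (+5,-3,-3) → (-2,-17,-9)
step 8: apply (-4,+0,+2) → (-6,-17,-7)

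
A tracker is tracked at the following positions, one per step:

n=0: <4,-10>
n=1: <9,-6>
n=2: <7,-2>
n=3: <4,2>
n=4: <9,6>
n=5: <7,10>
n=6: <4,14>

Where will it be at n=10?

<9,30>

First: cycles through 4, 9, 7 every 3 steps. Step 10 lands at position 1 of the cycle → 9.
Second: linear, +4 per step → 30 at step 10.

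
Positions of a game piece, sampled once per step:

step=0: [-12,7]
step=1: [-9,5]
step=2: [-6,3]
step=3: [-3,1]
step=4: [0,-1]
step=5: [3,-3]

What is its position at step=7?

[9,-7]

Constant displacement of [+3,-2] per step.
step 6: [3,-3] + [+3,-2] → [6,-5]
step 7: [6,-5] + [+3,-2] → [9,-7]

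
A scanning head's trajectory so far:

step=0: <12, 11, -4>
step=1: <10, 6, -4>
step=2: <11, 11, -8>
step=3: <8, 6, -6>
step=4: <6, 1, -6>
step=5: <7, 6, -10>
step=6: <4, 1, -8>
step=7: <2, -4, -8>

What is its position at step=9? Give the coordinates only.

<0, -4, -10>

The moves between consecutive positions are <-2, -5, +0>, <+1, +5, -4>, <-3, -5, +2>, <-2, -5, +0>, <+1, +5, -4>, <-3, -5, +2>, <-2, -5, +0>; they repeat the 3-cycle [<-2, -5, +0>, <+1, +5, -4>, <-3, -5, +2>].
step 8: apply <+1, +5, -4> → <3, 1, -12>
step 9: apply <-3, -5, +2> → <0, -4, -10>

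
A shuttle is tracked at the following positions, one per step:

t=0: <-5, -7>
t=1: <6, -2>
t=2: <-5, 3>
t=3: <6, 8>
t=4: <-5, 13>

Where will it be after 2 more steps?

The first coordinate repeats the cycle [-5, 6] with period 2; step 6 mod 2 = 0, giving -5.
The second coordinate changes by +5 each step, so at step 6 it is -7 + 6·(5) = 23.

<-5, 23>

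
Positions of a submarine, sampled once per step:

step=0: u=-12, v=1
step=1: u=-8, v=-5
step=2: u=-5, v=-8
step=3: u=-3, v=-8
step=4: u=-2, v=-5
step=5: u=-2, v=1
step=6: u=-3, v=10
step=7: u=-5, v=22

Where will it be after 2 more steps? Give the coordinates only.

Taking differences between consecutive positions: (+4, -6), (+3, -3), (+2, +0), (+1, +3), (+0, +6), (-1, +9), (-2, +12). These grow by (-1, +3) each step.
step 8: u=-5, v=22 + (-3, +15) → u=-8, v=37
step 9: u=-8, v=37 + (-4, +18) → u=-12, v=55

u=-12, v=55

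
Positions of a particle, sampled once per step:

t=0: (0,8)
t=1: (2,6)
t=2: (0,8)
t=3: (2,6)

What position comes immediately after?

Consecutive displacements (+2,-2), (-2,+2), (+2,-2) scale by a factor of -1 each step.
step 4: (2,6) + (-2,+2) → (0,8)

(0,8)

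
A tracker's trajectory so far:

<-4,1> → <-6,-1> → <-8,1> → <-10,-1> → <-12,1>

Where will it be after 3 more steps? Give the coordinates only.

<-18,-1>

The first coordinate changes by -2 each step, so at step 7 it is -4 + 7·(-2) = -18.
The second coordinate repeats the cycle [1, -1] with period 2; step 7 mod 2 = 1, giving -1.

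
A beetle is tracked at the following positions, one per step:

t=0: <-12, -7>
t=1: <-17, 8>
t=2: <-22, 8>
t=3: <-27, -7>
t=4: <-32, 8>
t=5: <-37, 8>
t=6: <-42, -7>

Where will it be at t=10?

<-62, 8>

First: linear, -5 per step → -62 at step 10.
Second: cycles through -7, 8, 8 every 3 steps. Step 10 lands at position 1 of the cycle → 8.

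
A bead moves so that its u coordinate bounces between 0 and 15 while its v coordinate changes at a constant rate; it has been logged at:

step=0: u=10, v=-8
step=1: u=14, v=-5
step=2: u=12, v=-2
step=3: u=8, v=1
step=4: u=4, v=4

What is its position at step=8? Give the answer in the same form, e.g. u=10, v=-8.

The u coordinate reflects between 0 and 15, moving 4 per step.
  step 5: 4 → 0
  step 6: 0 → 4
  step 7: 4 → 8
  step 8: 8 → 12
The v coordinate changes by +3 each step: at step 8 it is 16.

u=12, v=16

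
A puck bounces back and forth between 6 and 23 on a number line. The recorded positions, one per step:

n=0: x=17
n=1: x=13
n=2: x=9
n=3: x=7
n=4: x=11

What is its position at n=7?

x=23

The value travels 4 per step and bounces off the walls at 6 and 23.
  step 5: 11 → 15
  step 6: 15 → 19
  step 7: 19 → 23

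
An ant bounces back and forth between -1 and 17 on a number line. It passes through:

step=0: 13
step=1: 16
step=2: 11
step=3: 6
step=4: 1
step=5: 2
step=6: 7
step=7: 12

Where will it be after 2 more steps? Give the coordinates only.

The value travels 5 per step and bounces off the walls at -1 and 17.
  step 8: 12 → 17
  step 9: 17 → 12

12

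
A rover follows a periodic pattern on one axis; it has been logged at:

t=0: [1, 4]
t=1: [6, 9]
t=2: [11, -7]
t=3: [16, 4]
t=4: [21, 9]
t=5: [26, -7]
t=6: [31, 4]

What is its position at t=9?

[46, 4]

The first coordinate changes by +5 each step, so at step 9 it is 1 + 9·(5) = 46.
The second coordinate repeats the cycle [4, 9, -7] with period 3; step 9 mod 3 = 0, giving 4.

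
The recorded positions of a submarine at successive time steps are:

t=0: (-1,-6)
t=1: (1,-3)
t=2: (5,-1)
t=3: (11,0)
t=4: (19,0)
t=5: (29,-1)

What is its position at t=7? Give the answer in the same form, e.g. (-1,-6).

Successive displacements: (+2,+3), (+4,+2), (+6,+1), (+8,+0), (+10,-1) — each changes by (+2,-1).
step 6: (29,-1) + (+12,-2) → (41,-3)
step 7: (41,-3) + (+14,-3) → (55,-6)

(55,-6)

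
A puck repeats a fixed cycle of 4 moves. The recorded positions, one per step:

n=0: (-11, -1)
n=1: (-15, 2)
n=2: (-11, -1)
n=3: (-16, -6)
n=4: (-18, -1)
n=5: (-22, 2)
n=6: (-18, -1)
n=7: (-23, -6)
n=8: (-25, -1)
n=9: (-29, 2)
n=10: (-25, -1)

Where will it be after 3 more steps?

(-36, 2)

Step-to-step displacements: (-4, +3), (+4, -3), (-5, -5), (-2, +5), (-4, +3), (+4, -3), (-5, -5), (-2, +5), (-4, +3), (+4, -3) — a repeating cycle of length 4.
step 11: apply (-5, -5) → (-30, -6)
step 12: apply (-2, +5) → (-32, -1)
step 13: apply (-4, +3) → (-36, 2)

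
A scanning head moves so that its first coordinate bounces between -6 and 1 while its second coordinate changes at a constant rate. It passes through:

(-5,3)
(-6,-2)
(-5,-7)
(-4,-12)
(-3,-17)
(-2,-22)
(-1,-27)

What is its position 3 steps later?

The first coordinate reflects between -6 and 1, moving 1 per step.
  step 7: -1 → 0
  step 8: 0 → 1
  step 9: 1 → 0
The second coordinate changes by -5 each step: at step 9 it is -42.

(0,-42)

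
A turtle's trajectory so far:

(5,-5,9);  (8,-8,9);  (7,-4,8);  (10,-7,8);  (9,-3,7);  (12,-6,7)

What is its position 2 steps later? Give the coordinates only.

Differencing gives (+3,-3,+0), (-1,+4,-1), (+3,-3,+0), (-1,+4,-1), (+3,-3,+0). This is the pattern (+3,-3,+0), (-1,+4,-1) repeated.
step 6: apply (-1,+4,-1) → (11,-2,6)
step 7: apply (+3,-3,+0) → (14,-5,6)

(14,-5,6)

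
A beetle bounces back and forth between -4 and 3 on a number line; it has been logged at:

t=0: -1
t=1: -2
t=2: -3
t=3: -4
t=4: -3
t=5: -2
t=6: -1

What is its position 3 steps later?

The value reflects between -4 and 3, moving 1 per step.
  step 7: -1 → 0
  step 8: 0 → 1
  step 9: 1 → 2

2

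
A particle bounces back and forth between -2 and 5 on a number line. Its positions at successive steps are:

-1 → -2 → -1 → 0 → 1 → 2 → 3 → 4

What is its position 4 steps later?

The value travels 1 per step and bounces off the walls at -2 and 5.
  step 8: 4 → 5
  step 9: 5 → 4
  step 10: 4 → 3
  step 11: 3 → 2

2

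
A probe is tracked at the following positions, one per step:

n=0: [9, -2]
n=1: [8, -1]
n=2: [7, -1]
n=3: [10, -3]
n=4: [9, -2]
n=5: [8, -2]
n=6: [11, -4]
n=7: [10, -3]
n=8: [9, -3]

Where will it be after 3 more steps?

Differencing gives [-1, +1], [-1, +0], [+3, -2], [-1, +1], [-1, +0], [+3, -2], [-1, +1], [-1, +0]. This is the pattern [-1, +1], [-1, +0], [+3, -2] repeated.
step 9: apply [+3, -2] → [12, -5]
step 10: apply [-1, +1] → [11, -4]
step 11: apply [-1, +0] → [10, -4]

[10, -4]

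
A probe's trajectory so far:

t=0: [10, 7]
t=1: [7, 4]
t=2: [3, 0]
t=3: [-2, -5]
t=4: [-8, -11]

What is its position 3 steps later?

Successive displacements: [-3, -3], [-4, -4], [-5, -5], [-6, -6] — each changes by [-1, -1].
step 5: [-8, -11] + [-7, -7] → [-15, -18]
step 6: [-15, -18] + [-8, -8] → [-23, -26]
step 7: [-23, -26] + [-9, -9] → [-32, -35]

[-32, -35]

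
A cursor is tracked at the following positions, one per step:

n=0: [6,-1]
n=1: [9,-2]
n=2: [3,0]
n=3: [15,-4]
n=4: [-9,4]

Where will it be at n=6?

Step-to-step displacements: [+3,-1], [-6,+2], [+12,-4], [-24,+8]; each is -2× the previous.
step 5: [-9,4] + [+48,-16] → [39,-12]
step 6: [39,-12] + [-96,+32] → [-57,20]

[-57,20]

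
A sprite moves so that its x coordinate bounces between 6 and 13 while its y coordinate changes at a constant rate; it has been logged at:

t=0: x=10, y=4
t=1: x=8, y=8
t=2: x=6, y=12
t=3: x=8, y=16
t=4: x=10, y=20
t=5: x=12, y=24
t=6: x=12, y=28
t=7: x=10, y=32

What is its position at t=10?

x=8, y=44

The x coordinate reflects between 6 and 13, moving 2 per step.
  step 8: 10 → 8
  step 9: 8 → 6
  step 10: 6 → 8
The y coordinate changes by +4 each step: at step 10 it is 44.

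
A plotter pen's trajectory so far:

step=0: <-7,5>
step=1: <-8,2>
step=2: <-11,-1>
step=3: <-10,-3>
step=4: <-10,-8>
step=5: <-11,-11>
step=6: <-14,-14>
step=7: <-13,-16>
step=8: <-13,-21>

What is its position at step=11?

<-16,-29>

The moves between consecutive positions are <-1,-3>, <-3,-3>, <+1,-2>, <+0,-5>, <-1,-3>, <-3,-3>, <+1,-2>, <+0,-5>; they repeat the 4-cycle [<-1,-3>, <-3,-3>, <+1,-2>, <+0,-5>].
step 9: apply <-1,-3> → <-14,-24>
step 10: apply <-3,-3> → <-17,-27>
step 11: apply <+1,-2> → <-16,-29>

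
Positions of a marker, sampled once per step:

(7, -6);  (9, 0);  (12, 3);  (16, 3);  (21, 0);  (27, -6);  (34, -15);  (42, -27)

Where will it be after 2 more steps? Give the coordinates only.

Successive displacements: (+2, +6), (+3, +3), (+4, +0), (+5, -3), (+6, -6), (+7, -9), (+8, -12) — each changes by (+1, -3).
step 8: (42, -27) + (+9, -15) → (51, -42)
step 9: (51, -42) + (+10, -18) → (61, -60)

(61, -60)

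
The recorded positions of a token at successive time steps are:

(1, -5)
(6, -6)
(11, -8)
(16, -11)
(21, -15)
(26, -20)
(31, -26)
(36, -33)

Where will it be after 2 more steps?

Successive displacements: (+5, -1), (+5, -2), (+5, -3), (+5, -4), (+5, -5), (+5, -6), (+5, -7) — each changes by (+0, -1).
step 8: (36, -33) + (+5, -8) → (41, -41)
step 9: (41, -41) + (+5, -9) → (46, -50)

(46, -50)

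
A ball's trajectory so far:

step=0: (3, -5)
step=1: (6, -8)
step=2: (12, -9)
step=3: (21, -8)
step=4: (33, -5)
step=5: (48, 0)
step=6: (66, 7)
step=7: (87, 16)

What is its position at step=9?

(138, 40)

First differences are (+3, -3), (+6, -1), (+9, +1), (+12, +3), (+15, +5), (+18, +7), (+21, +9); their common second difference is (+3, +2) (constant acceleration).
step 8: (87, 16) + (+24, +11) → (111, 27)
step 9: (111, 27) + (+27, +13) → (138, 40)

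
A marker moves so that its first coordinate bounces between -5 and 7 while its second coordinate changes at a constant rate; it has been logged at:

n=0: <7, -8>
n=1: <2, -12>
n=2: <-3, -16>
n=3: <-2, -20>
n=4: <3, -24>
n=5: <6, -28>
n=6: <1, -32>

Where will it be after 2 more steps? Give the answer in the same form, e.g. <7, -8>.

The first coordinate travels 5 per step and bounces off the walls at -5 and 7.
  step 7: 1 → -4
  step 8: -4 → -1
The second coordinate changes by -4 each step: at step 8 it is -40.

<-1, -40>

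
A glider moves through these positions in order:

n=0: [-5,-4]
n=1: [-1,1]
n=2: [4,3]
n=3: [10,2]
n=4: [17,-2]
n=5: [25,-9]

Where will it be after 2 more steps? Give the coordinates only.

First differences are [+4,+5], [+5,+2], [+6,-1], [+7,-4], [+8,-7]; their common second difference is [+1,-3] (constant acceleration).
step 6: [25,-9] + [+9,-10] → [34,-19]
step 7: [34,-19] + [+10,-13] → [44,-32]

[44,-32]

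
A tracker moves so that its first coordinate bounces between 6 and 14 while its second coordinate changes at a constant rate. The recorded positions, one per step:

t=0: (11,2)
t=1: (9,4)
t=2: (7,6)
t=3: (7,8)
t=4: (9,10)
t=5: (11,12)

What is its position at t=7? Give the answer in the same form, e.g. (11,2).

The first coordinate travels 2 per step and bounces off the walls at 6 and 14.
  step 6: 11 → 13
  step 7: 13 → 13
The second coordinate changes by +2 each step: at step 7 it is 16.

(13,16)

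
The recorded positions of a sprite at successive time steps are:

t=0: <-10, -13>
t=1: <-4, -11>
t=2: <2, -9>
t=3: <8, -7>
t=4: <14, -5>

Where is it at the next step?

Each step adds <+6, +2> to the position.
step 5: <14, -5> + <+6, +2> → <20, -3>

<20, -3>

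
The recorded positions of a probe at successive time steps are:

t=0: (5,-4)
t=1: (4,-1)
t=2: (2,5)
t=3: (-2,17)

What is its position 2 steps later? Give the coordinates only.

Consecutive displacements (-1,+3), (-2,+6), (-4,+12) scale by a factor of 2 each step.
step 4: (-2,17) + (-8,+24) → (-10,41)
step 5: (-10,41) + (-16,+48) → (-26,89)

(-26,89)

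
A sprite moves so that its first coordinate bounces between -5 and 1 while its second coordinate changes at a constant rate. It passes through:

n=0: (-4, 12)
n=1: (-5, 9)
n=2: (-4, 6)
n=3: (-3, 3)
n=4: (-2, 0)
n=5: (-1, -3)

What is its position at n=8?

(0, -12)

The first coordinate reflects between -5 and 1, moving 1 per step.
  step 6: -1 → 0
  step 7: 0 → 1
  step 8: 1 → 0
The second coordinate changes by -3 each step: at step 8 it is -12.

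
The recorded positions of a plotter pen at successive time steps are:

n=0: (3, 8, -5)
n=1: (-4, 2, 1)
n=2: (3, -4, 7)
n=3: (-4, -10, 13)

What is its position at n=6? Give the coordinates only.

First: cycles through 3, -4 every 2 steps. Step 6 lands at position 0 of the cycle → 3.
Second: linear, -6 per step → -28 at step 6.
Third: linear, +6 per step → 31 at step 6.

(3, -28, 31)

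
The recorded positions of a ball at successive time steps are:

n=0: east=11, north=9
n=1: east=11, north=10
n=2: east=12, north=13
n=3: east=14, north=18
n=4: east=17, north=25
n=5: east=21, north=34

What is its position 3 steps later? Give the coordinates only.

east=39, north=73

Successive displacements: (+0,+1), (+1,+3), (+2,+5), (+3,+7), (+4,+9) — each changes by (+1,+2).
step 6: east=21, north=34 + (+5,+11) → east=26, north=45
step 7: east=26, north=45 + (+6,+13) → east=32, north=58
step 8: east=32, north=58 + (+7,+15) → east=39, north=73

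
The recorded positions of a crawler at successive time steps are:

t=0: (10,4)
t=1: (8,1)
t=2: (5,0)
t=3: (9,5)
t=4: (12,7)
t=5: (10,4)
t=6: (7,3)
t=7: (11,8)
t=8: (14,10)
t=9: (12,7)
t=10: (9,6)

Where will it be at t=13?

(14,10)

Step-to-step displacements: (-2,-3), (-3,-1), (+4,+5), (+3,+2), (-2,-3), (-3,-1), (+4,+5), (+3,+2), (-2,-3), (-3,-1) — a repeating cycle of length 4.
step 11: apply (+4,+5) → (13,11)
step 12: apply (+3,+2) → (16,13)
step 13: apply (-2,-3) → (14,10)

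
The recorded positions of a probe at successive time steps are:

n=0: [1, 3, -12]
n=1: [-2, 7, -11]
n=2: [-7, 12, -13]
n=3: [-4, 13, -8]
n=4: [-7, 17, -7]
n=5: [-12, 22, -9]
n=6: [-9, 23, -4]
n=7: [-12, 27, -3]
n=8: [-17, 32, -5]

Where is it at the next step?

[-14, 33, 0]

Step-to-step displacements: [-3, +4, +1], [-5, +5, -2], [+3, +1, +5], [-3, +4, +1], [-5, +5, -2], [+3, +1, +5], [-3, +4, +1], [-5, +5, -2] — a repeating cycle of length 3.
step 9: apply [+3, +1, +5] → [-14, 33, 0]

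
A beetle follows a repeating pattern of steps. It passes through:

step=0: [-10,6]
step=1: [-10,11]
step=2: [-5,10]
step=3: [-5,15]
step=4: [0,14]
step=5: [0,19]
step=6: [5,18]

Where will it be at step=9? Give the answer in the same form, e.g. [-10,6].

Step-to-step displacements: [+0,+5], [+5,-1], [+0,+5], [+5,-1], [+0,+5], [+5,-1] — a repeating cycle of length 2.
step 7: apply [+0,+5] → [5,23]
step 8: apply [+5,-1] → [10,22]
step 9: apply [+0,+5] → [10,27]

[10,27]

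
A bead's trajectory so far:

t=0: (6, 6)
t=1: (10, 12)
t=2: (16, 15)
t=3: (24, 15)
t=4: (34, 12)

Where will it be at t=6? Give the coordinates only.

Taking differences between consecutive positions: (+4, +6), (+6, +3), (+8, +0), (+10, -3). These grow by (+2, -3) each step.
step 5: (34, 12) + (+12, -6) → (46, 6)
step 6: (46, 6) + (+14, -9) → (60, -3)

(60, -3)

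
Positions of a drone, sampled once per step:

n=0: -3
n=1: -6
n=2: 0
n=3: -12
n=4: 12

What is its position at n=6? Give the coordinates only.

60

Consecutive displacements -3, +6, -12, +24 scale by a factor of -2 each step.
step 5: 12 − 48 → -36
step 6: -36 + 96 → 60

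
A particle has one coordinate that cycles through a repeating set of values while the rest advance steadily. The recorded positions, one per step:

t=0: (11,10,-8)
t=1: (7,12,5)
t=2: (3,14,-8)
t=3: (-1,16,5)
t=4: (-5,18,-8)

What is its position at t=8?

The first coordinate changes by -4 each step, so at step 8 it is 11 + 8·(-4) = -21.
The second coordinate changes by +2 each step, so at step 8 it is 10 + 8·(2) = 26.
The third coordinate repeats the cycle [-8, 5] with period 2; step 8 mod 2 = 0, giving -8.

(-21,26,-8)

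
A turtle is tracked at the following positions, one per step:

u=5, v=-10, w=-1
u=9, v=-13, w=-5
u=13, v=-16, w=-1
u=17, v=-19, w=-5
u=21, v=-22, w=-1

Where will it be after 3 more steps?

u=33, v=-31, w=-5

The u coordinate changes by +4 each step, so at step 7 it is 5 + 7·(4) = 33.
The v coordinate changes by -3 each step, so at step 7 it is -10 + 7·(-3) = -31.
The w coordinate repeats the cycle [-1, -5] with period 2; step 7 mod 2 = 1, giving -5.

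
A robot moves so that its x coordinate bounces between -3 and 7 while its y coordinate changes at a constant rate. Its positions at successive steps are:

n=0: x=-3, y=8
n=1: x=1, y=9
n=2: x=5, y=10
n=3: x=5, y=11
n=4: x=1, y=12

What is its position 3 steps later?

x=5, y=15

The x coordinate reflects between -3 and 7, moving 4 per step.
  step 5: 1 → -3
  step 6: -3 → 1
  step 7: 1 → 5
The y coordinate changes by +1 each step: at step 7 it is 15.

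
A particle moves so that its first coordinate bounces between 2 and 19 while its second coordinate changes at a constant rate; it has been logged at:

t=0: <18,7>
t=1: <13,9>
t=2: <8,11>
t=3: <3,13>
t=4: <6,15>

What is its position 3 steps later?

The first coordinate travels 5 per step and bounces off the walls at 2 and 19.
  step 5: 6 → 11
  step 6: 11 → 16
  step 7: 16 → 17
The second coordinate changes by +2 each step: at step 7 it is 21.

<17,21>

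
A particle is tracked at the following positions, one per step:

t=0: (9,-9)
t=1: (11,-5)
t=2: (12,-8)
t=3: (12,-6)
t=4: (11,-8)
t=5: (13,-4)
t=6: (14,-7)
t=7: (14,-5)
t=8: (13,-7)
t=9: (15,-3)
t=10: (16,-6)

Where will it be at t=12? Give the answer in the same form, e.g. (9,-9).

(15,-6)

Step-to-step displacements: (+2,+4), (+1,-3), (+0,+2), (-1,-2), (+2,+4), (+1,-3), (+0,+2), (-1,-2), (+2,+4), (+1,-3) — a repeating cycle of length 4.
step 11: apply (+0,+2) → (16,-4)
step 12: apply (-1,-2) → (15,-6)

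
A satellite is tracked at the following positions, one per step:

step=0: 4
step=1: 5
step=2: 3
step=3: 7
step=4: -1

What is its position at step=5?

The jumps are +1, -2, +4, -8 — a geometric progression with ratio -2.
step 5: -1 + 16 → 15

15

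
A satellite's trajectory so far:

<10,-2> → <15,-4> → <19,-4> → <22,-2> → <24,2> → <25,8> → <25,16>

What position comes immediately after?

Taking differences between consecutive positions: <+5,-2>, <+4,+0>, <+3,+2>, <+2,+4>, <+1,+6>, <+0,+8>. These grow by <-1,+2> each step.
step 7: <25,16> + <-1,+10> → <24,26>

<24,26>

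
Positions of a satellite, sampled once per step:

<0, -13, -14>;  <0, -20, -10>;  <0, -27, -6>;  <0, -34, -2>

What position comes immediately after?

<0, -41, 2>

Constant displacement of <+0, -7, +4> per step.
step 4: <0, -34, -2> + <+0, -7, +4> → <0, -41, 2>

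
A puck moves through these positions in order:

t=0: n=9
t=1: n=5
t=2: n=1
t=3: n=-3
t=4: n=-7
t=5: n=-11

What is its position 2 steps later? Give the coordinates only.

n=-19

Each step adds -4 to the position.
step 6: -11 − 4 → n=-15
step 7: -15 − 4 → n=-19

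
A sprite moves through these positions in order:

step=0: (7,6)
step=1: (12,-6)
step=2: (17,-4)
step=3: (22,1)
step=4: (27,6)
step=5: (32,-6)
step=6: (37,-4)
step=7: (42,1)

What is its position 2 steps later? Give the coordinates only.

(52,-6)

The first coordinate changes by +5 each step, so at step 9 it is 7 + 9·(5) = 52.
The second coordinate repeats the cycle [6, -6, -4, 1] with period 4; step 9 mod 4 = 1, giving -6.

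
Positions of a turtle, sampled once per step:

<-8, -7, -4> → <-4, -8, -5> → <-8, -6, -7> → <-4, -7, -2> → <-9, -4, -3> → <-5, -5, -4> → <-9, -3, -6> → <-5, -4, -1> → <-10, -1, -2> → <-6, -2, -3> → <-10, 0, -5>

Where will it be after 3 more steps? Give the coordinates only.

Differencing gives <+4, -1, -1>, <-4, +2, -2>, <+4, -1, +5>, <-5, +3, -1>, <+4, -1, -1>, <-4, +2, -2>, <+4, -1, +5>, <-5, +3, -1>, <+4, -1, -1>, <-4, +2, -2>. This is the pattern <+4, -1, -1>, <-4, +2, -2>, <+4, -1, +5>, <-5, +3, -1> repeated.
step 11: apply <+4, -1, +5> → <-6, -1, 0>
step 12: apply <-5, +3, -1> → <-11, 2, -1>
step 13: apply <+4, -1, -1> → <-7, 1, -2>

<-7, 1, -2>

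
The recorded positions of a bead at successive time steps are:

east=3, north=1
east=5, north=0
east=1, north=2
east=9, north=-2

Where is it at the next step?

east=-7, north=6

Consecutive displacements (+2, -1), (-4, +2), (+8, -4) scale by a factor of -2 each step.
step 4: east=9, north=-2 + (-16, +8) → east=-7, north=6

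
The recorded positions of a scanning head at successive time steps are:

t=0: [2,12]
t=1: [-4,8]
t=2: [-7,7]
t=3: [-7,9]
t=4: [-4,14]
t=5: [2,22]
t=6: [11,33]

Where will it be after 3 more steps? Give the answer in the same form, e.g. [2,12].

First differences are [-6,-4], [-3,-1], [+0,+2], [+3,+5], [+6,+8], [+9,+11]; their common second difference is [+3,+3] (constant acceleration).
step 7: [11,33] + [+12,+14] → [23,47]
step 8: [23,47] + [+15,+17] → [38,64]
step 9: [38,64] + [+18,+20] → [56,84]

[56,84]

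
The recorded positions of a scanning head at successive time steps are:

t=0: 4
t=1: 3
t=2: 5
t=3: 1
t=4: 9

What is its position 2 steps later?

Consecutive displacements -1, +2, -4, +8 scale by a factor of -2 each step.
step 5: 9 − 16 → -7
step 6: -7 + 32 → 25

25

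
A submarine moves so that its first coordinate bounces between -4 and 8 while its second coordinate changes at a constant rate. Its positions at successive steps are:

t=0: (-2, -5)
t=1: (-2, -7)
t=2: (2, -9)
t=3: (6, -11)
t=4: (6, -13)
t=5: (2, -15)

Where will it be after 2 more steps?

The first coordinate travels 4 per step and bounces off the walls at -4 and 8.
  step 6: 2 → -2
  step 7: -2 → -2
The second coordinate changes by -2 each step: at step 7 it is -19.

(-2, -19)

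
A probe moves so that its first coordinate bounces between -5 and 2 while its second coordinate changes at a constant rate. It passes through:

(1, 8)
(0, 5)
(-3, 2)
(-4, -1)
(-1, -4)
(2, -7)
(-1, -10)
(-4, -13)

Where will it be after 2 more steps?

The first coordinate travels 3 per step and bounces off the walls at -5 and 2.
  step 8: -4 → -3
  step 9: -3 → 0
The second coordinate changes by -3 each step: at step 9 it is -19.

(0, -19)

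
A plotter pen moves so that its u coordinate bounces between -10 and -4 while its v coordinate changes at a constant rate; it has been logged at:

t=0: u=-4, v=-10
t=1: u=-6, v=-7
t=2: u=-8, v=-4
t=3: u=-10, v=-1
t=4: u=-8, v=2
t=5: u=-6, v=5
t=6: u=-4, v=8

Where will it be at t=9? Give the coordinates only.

The u coordinate travels 2 per step and bounces off the walls at -10 and -4.
  step 7: -4 → -6
  step 8: -6 → -8
  step 9: -8 → -10
The v coordinate changes by +3 each step: at step 9 it is 17.

u=-10, v=17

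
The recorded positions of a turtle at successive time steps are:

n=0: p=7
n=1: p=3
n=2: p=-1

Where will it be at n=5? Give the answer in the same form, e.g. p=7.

Constant displacement of -4 per step.
step 3: -1 − 4 → p=-5
step 4: -5 − 4 → p=-9
step 5: -9 − 4 → p=-13

p=-13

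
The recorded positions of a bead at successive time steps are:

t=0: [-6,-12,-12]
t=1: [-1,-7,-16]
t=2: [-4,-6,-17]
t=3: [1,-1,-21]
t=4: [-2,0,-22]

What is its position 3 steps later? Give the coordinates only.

The moves between consecutive positions are [+5,+5,-4], [-3,+1,-1], [+5,+5,-4], [-3,+1,-1]; they repeat the 2-cycle [[+5,+5,-4], [-3,+1,-1]].
step 5: apply [+5,+5,-4] → [3,5,-26]
step 6: apply [-3,+1,-1] → [0,6,-27]
step 7: apply [+5,+5,-4] → [5,11,-31]

[5,11,-31]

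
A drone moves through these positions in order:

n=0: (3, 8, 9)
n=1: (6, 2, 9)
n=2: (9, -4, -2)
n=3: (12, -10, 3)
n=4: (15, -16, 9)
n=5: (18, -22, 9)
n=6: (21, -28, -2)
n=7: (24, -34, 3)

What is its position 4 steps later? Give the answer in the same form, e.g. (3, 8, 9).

(36, -58, 3)

The first coordinate changes by +3 each step, so at step 11 it is 3 + 11·(3) = 36.
The second coordinate changes by -6 each step, so at step 11 it is 8 + 11·(-6) = -58.
The third coordinate repeats the cycle [9, 9, -2, 3] with period 4; step 11 mod 4 = 3, giving 3.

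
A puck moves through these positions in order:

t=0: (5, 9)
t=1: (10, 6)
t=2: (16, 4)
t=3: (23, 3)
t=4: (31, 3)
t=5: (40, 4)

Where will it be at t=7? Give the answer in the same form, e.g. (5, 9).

First differences are (+5, -3), (+6, -2), (+7, -1), (+8, +0), (+9, +1); their common second difference is (+1, +1) (constant acceleration).
step 6: (40, 4) + (+10, +2) → (50, 6)
step 7: (50, 6) + (+11, +3) → (61, 9)

(61, 9)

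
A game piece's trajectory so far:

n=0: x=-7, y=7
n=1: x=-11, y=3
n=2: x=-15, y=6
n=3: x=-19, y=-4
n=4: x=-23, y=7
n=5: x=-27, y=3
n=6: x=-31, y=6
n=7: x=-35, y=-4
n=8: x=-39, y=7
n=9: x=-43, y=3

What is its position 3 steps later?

The x coordinate changes by -4 each step, so at step 12 it is -7 + 12·(-4) = -55.
The y coordinate repeats the cycle [7, 3, 6, -4] with period 4; step 12 mod 4 = 0, giving 7.

x=-55, y=7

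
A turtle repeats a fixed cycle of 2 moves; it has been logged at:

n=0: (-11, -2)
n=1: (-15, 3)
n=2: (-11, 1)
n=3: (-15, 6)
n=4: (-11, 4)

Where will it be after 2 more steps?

The moves between consecutive positions are (-4, +5), (+4, -2), (-4, +5), (+4, -2); they repeat the 2-cycle [(-4, +5), (+4, -2)].
step 5: apply (-4, +5) → (-15, 9)
step 6: apply (+4, -2) → (-11, 7)

(-11, 7)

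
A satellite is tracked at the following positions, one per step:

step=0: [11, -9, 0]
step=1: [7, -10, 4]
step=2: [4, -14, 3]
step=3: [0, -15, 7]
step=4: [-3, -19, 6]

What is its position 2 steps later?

The moves between consecutive positions are [-4, -1, +4], [-3, -4, -1], [-4, -1, +4], [-3, -4, -1]; they repeat the 2-cycle [[-4, -1, +4], [-3, -4, -1]].
step 5: apply [-4, -1, +4] → [-7, -20, 10]
step 6: apply [-3, -4, -1] → [-10, -24, 9]

[-10, -24, 9]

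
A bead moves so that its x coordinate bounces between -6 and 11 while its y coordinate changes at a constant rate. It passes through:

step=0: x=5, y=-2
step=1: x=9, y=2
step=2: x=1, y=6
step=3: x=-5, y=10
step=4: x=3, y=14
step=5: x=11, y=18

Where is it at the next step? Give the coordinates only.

x=3, y=22

The x coordinate travels 8 per step and bounces off the walls at -6 and 11.
  step 6: 11 → 3
The y coordinate changes by +4 each step: at step 6 it is 22.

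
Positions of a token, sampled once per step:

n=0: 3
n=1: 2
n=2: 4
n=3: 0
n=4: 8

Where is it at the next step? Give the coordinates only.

The jumps are -1, +2, -4, +8 — a geometric progression with ratio -2.
step 5: 8 − 16 → -8

-8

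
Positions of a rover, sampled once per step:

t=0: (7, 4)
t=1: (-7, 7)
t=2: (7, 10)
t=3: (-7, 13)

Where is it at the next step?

First: cycles through 7, -7 every 2 steps. Step 4 lands at position 0 of the cycle → 7.
Second: linear, +3 per step → 16 at step 4.

(7, 16)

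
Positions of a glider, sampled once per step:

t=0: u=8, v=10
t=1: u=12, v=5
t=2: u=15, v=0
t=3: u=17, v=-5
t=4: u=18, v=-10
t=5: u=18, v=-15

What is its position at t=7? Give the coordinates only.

Taking differences between consecutive positions: (+4, -5), (+3, -5), (+2, -5), (+1, -5), (+0, -5). These grow by (-1, +0) each step.
step 6: u=18, v=-15 + (-1, -5) → u=17, v=-20
step 7: u=17, v=-20 + (-2, -5) → u=15, v=-25

u=15, v=-25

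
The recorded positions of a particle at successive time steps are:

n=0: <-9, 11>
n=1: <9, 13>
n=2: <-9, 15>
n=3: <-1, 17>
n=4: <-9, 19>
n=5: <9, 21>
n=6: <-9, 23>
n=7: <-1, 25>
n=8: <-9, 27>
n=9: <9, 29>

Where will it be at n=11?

<-1, 33>

The first coordinate repeats the cycle [-9, 9, -9, -1] with period 4; step 11 mod 4 = 3, giving -1.
The second coordinate changes by +2 each step, so at step 11 it is 11 + 11·(2) = 33.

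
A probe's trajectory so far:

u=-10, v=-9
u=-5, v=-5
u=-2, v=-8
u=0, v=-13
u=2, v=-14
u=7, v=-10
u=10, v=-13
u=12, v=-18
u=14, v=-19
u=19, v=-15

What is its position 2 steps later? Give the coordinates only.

Step-to-step displacements: (+5,+4), (+3,-3), (+2,-5), (+2,-1), (+5,+4), (+3,-3), (+2,-5), (+2,-1), (+5,+4) — a repeating cycle of length 4.
step 10: apply (+3,-3) → u=22, v=-18
step 11: apply (+2,-5) → u=24, v=-23

u=24, v=-23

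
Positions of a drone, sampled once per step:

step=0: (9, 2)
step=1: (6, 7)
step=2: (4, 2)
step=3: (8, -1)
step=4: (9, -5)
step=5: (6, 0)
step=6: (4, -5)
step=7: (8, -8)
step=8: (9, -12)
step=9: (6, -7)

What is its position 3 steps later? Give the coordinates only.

(9, -19)

Differencing gives (-3, +5), (-2, -5), (+4, -3), (+1, -4), (-3, +5), (-2, -5), (+4, -3), (+1, -4), (-3, +5). This is the pattern (-3, +5), (-2, -5), (+4, -3), (+1, -4) repeated.
step 10: apply (-2, -5) → (4, -12)
step 11: apply (+4, -3) → (8, -15)
step 12: apply (+1, -4) → (9, -19)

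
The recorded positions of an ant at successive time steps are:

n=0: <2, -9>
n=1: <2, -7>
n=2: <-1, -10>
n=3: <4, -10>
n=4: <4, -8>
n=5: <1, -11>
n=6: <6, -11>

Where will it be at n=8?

The moves between consecutive positions are <+0, +2>, <-3, -3>, <+5, +0>, <+0, +2>, <-3, -3>, <+5, +0>; they repeat the 3-cycle [<+0, +2>, <-3, -3>, <+5, +0>].
step 7: apply <+0, +2> → <6, -9>
step 8: apply <-3, -3> → <3, -12>

<3, -12>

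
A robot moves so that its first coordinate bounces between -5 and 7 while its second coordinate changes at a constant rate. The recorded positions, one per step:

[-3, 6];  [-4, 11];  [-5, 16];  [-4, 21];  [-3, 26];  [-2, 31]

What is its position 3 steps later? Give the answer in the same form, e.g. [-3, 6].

[1, 46]

The first coordinate travels 1 per step and bounces off the walls at -5 and 7.
  step 6: -2 → -1
  step 7: -1 → 0
  step 8: 0 → 1
The second coordinate changes by +5 each step: at step 8 it is 46.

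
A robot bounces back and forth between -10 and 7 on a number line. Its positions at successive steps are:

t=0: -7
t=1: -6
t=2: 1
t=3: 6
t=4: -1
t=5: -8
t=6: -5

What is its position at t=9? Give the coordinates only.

-2

The value travels 7 per step and bounces off the walls at -10 and 7.
  step 7: -5 → 2
  step 8: 2 → 5
  step 9: 5 → -2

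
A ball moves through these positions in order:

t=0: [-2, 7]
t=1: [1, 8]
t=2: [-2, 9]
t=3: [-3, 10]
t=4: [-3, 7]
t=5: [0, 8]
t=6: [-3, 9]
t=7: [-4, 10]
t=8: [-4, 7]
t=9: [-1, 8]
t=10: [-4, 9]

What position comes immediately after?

The moves between consecutive positions are [+3, +1], [-3, +1], [-1, +1], [+0, -3], [+3, +1], [-3, +1], [-1, +1], [+0, -3], [+3, +1], [-3, +1]; they repeat the 4-cycle [[+3, +1], [-3, +1], [-1, +1], [+0, -3]].
step 11: apply [-1, +1] → [-5, 10]

[-5, 10]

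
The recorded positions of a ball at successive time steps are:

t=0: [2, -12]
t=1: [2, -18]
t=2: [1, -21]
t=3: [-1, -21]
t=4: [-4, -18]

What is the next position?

Taking differences between consecutive positions: [+0, -6], [-1, -3], [-2, +0], [-3, +3]. These grow by [-1, +3] each step.
step 5: [-4, -18] + [-4, +6] → [-8, -12]

[-8, -12]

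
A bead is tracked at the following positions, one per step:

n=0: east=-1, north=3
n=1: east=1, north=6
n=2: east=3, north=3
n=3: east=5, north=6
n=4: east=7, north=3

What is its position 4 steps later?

East: linear, +2 per step → 15 at step 8.
North: cycles through 3, 6 every 2 steps. Step 8 lands at position 0 of the cycle → 3.

east=15, north=3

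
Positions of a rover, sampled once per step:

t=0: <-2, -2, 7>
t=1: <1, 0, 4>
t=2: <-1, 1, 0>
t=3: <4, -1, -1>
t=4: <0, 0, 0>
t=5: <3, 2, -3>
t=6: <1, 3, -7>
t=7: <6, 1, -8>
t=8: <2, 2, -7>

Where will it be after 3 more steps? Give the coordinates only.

<8, 3, -15>

The moves between consecutive positions are <+3, +2, -3>, <-2, +1, -4>, <+5, -2, -1>, <-4, +1, +1>, <+3, +2, -3>, <-2, +1, -4>, <+5, -2, -1>, <-4, +1, +1>; they repeat the 4-cycle [<+3, +2, -3>, <-2, +1, -4>, <+5, -2, -1>, <-4, +1, +1>].
step 9: apply <+3, +2, -3> → <5, 4, -10>
step 10: apply <-2, +1, -4> → <3, 5, -14>
step 11: apply <+5, -2, -1> → <8, 3, -15>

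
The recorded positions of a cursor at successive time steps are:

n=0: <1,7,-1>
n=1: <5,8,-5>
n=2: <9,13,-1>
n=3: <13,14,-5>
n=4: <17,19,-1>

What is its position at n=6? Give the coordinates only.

<25,25,-1>

The moves between consecutive positions are <+4,+1,-4>, <+4,+5,+4>, <+4,+1,-4>, <+4,+5,+4>; they repeat the 2-cycle [<+4,+1,-4>, <+4,+5,+4>].
step 5: apply <+4,+1,-4> → <21,20,-5>
step 6: apply <+4,+5,+4> → <25,25,-1>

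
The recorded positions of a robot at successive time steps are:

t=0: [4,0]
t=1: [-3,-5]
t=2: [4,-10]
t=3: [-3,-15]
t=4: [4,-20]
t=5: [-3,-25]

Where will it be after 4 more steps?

First: cycles through 4, -3 every 2 steps. Step 9 lands at position 1 of the cycle → -3.
Second: linear, -5 per step → -45 at step 9.

[-3,-45]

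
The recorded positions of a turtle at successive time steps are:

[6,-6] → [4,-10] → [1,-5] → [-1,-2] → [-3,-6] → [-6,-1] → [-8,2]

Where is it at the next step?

[-10,-2]

Step-to-step displacements: [-2,-4], [-3,+5], [-2,+3], [-2,-4], [-3,+5], [-2,+3] — a repeating cycle of length 3.
step 7: apply [-2,-4] → [-10,-2]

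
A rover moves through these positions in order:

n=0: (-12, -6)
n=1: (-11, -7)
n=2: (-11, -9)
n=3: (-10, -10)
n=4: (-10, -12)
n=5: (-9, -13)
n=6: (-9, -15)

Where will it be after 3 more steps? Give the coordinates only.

Differencing gives (+1, -1), (+0, -2), (+1, -1), (+0, -2), (+1, -1), (+0, -2). This is the pattern (+1, -1), (+0, -2) repeated.
step 7: apply (+1, -1) → (-8, -16)
step 8: apply (+0, -2) → (-8, -18)
step 9: apply (+1, -1) → (-7, -19)

(-7, -19)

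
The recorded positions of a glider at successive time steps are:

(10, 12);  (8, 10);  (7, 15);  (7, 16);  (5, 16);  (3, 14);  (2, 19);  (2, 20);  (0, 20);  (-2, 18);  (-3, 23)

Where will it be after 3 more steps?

(-7, 22)

Step-to-step displacements: (-2, -2), (-1, +5), (+0, +1), (-2, +0), (-2, -2), (-1, +5), (+0, +1), (-2, +0), (-2, -2), (-1, +5) — a repeating cycle of length 4.
step 11: apply (+0, +1) → (-3, 24)
step 12: apply (-2, +0) → (-5, 24)
step 13: apply (-2, -2) → (-7, 22)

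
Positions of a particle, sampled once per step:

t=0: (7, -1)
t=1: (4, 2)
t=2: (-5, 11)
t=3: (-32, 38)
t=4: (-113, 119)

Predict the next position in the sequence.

(-356, 362)

The jumps are (-3, +3), (-9, +9), (-27, +27), (-81, +81) — a geometric progression with ratio 3.
step 5: (-113, 119) + (-243, +243) → (-356, 362)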